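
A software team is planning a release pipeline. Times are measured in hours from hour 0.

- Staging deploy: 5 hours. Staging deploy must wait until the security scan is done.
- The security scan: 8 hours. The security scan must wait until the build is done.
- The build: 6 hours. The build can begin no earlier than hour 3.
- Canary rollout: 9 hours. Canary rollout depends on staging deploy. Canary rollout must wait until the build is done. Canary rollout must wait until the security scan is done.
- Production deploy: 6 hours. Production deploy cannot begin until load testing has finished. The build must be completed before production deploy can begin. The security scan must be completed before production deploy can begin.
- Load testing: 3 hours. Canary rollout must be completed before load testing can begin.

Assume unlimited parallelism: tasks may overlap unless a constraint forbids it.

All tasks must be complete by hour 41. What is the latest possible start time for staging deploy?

Nothing follows production deploy; the deadline of hour 41 is its only limit. It must start by 41 − 6 = hour 35.
Load testing feeds into production deploy (must start by hour 35); so load testing must finish by hour 35 and therefore start by hour 32.
Canary rollout feeds into load testing (must start by hour 32); so canary rollout must finish by hour 32 and therefore start by hour 23.
Staging deploy must finish before canary rollout (must start by hour 23). With a 5-hour duration, staging deploy must start by 23 − 5 = hour 18.

18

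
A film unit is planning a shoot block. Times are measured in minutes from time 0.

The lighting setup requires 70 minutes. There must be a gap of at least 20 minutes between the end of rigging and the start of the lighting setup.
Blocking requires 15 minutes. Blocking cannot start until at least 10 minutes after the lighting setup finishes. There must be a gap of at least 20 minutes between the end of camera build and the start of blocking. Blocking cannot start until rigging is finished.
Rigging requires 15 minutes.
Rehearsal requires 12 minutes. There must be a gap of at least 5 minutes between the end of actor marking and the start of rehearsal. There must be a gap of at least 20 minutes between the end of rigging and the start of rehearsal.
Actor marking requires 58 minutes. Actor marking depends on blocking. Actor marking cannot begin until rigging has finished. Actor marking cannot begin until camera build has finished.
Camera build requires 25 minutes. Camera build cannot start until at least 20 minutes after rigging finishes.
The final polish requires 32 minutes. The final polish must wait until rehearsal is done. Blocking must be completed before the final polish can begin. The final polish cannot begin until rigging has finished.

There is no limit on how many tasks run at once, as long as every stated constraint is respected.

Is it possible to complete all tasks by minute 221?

No

Nothing blocks rigging, so it runs from minute 0 to minute 15.
Camera build cannot begin until rigging (finishes minute 15, plus 20-minute gap → minute 35). It runs from minute 35 to 35 + 25 = minute 60.
The lighting setup cannot begin until rigging (finishes minute 15, plus 20-minute gap → minute 35). It runs from minute 35 to 35 + 70 = minute 105.
Blocking needs all of the lighting setup (finishes minute 105, plus 10-minute gap → minute 115); camera build (finishes minute 60, plus 20-minute gap → minute 80); rigging (finishes minute 15). That puts its earliest start at minute 115; it finishes at 115 + 15 = minute 130.
Actor marking needs all of blocking (finishes minute 130); rigging (finishes minute 15); camera build (finishes minute 60). That puts its earliest start at minute 130; it finishes at 130 + 58 = minute 188.
Rehearsal needs all of actor marking (finishes minute 188, plus 5-minute gap → minute 193); rigging (finishes minute 15, plus 20-minute gap → minute 35). That puts its earliest start at minute 193; it finishes at 193 + 12 = minute 205.
The final polish cannot start until rehearsal (finishes minute 205); blocking (finishes minute 130); rigging (finishes minute 15). The controlling bound is minute 205, so the final polish finishes at 205 + 32 = minute 237.
The earliest everything can be done is minute 237, which is after the deadline of 221, so it is not possible.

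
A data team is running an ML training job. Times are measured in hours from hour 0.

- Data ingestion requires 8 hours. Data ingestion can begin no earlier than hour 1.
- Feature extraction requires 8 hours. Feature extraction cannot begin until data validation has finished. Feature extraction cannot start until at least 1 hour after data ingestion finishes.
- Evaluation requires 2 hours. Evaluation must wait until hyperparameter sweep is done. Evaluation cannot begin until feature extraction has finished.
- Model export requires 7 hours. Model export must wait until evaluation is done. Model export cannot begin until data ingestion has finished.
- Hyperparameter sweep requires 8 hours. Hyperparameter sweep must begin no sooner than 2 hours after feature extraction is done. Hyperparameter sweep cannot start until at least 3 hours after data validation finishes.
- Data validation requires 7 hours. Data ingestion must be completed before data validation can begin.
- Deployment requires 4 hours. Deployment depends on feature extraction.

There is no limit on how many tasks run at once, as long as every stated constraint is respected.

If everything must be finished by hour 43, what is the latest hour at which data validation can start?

9

Nothing follows model export; the deadline of hour 43 is its only limit. It must start by 43 − 7 = hour 36.
Since model export (must start by hour 36) depends on it, evaluation must finish by hour 36. Backing off its 2-hour duration gives a latest start of hour 34.
Hyperparameter sweep has to be done before evaluation (must start by hour 34). That means finishing by hour 34, i.e. starting by 34 − 8 = hour 26.
To finish by hour 43, deployment (duration 4) must start no later than hour 39.
For feature extraction: hyperparameter sweep (must start by hour 26, minus 2-hour gap → hour 24); evaluation (must start by hour 34); deployment (must start by hour 39). The most restrictive is hour 24; with an 8-hour duration, feature extraction must start by hour 16.
Data validation has several dependents: feature extraction (must start by hour 16); hyperparameter sweep (must start by hour 26, minus 3-hour gap → hour 23). The earliest of those limits is hour 16, so data validation must start by 16 − 7 = hour 9.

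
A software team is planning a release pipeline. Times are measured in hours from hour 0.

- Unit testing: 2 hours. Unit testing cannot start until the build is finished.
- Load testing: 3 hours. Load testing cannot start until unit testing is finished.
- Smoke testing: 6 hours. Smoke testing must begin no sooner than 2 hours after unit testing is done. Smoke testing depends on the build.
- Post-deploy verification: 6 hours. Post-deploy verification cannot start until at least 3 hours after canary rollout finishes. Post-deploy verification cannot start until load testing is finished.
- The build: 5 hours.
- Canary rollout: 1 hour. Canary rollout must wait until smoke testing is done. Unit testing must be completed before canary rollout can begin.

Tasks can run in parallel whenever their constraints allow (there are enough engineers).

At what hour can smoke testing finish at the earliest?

15

The build can start immediately at hour 0; it finishes at hour 5.
Unit testing waits on the build (finishes hour 5), so it starts at hour 5 and finishes at 5 + 2 = hour 7.
Smoke testing cannot start until unit testing (finishes hour 7, plus 2-hour gap → hour 9); the build (finishes hour 5). The controlling bound is hour 9, so smoke testing finishes at 9 + 6 = hour 15.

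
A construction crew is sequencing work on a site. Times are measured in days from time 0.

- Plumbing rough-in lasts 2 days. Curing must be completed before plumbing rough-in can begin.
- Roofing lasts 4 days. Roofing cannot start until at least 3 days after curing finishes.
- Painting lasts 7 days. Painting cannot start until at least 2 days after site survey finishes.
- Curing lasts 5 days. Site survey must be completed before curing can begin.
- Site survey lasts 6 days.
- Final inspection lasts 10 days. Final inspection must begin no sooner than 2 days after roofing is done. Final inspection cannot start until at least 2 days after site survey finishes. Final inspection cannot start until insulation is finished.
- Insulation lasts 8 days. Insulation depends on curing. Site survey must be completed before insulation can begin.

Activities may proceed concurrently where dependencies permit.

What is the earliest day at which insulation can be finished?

Site survey can start immediately at day 0; it finishes at day 6.
After site survey (finishes day 6), curing can start at day 6 and finishes at day 11.
Insulation has to wait for curing (finishes day 11); site survey (finishes day 6). The latest of these is day 11, so insulation runs day 11 to 11 + 8 = day 19.

19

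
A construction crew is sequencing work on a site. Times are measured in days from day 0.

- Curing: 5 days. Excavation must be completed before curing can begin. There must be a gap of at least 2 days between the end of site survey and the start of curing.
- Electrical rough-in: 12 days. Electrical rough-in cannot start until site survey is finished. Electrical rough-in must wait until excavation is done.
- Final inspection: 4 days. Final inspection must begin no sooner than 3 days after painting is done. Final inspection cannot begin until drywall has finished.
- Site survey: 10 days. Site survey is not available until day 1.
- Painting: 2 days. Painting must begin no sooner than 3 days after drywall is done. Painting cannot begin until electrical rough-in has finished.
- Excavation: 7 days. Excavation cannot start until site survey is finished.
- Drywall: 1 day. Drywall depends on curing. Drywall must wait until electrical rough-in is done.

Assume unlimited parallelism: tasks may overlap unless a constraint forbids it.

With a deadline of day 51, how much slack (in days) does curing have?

15

After its own release at day 1, site survey can start at day 1 and finishes at day 11.
Excavation waits on site survey (finishes day 11), so it starts at day 11 and finishes at 11 + 7 = day 18.
Curing has to wait for excavation (finishes day 18); site survey (finishes day 11, plus 2-day gap → day 13). The latest of these is day 18, so curing runs day 18 to 18 + 5 = day 23.

Working backward from the deadline:
To finish by day 51, final inspection (duration 4) must start no later than day 47.
Painting must finish before final inspection (must start by day 47, minus 3-day gap → day 44). With a 2-day duration, painting must start by 44 − 2 = day 42.
Drywall must finish in time for painting (must start by day 42, minus 3-day gap → day 39); final inspection (must start by day 47). The tightest is day 39, so drywall must start by 39 − 1 = day 38.
Curing has to be done before drywall (must start by day 38). That means finishing by day 38, i.e. starting by 38 − 5 = day 33.
So curing can start as early as day 18 and as late as day 33, giving 33 − 18 = 15 days of slack.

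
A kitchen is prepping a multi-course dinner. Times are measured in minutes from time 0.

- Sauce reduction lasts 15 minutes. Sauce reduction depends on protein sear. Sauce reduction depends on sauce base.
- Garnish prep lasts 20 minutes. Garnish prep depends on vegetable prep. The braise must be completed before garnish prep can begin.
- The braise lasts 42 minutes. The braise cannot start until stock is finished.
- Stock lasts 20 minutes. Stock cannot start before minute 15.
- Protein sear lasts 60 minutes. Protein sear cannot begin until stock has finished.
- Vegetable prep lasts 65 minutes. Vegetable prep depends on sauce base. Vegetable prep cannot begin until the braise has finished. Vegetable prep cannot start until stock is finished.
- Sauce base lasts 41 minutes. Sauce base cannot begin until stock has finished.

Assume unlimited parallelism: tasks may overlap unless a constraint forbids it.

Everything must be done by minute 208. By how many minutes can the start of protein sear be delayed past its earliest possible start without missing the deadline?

Stock waits on its own release at minute 15, so it starts at minute 15 and finishes at 15 + 20 = minute 35.
After stock (finishes minute 35), protein sear can start at minute 35 and finishes at minute 95.

Working backward from the deadline:
Nothing follows sauce reduction; the deadline of minute 208 is its only limit. It must start by 208 − 15 = minute 193.
Since sauce reduction (must start by minute 193) depends on it, protein sear must finish by minute 193. Backing off its 60-minute duration gives a latest start of minute 133.
So protein sear can start as early as minute 35 and as late as minute 133, giving 133 − 35 = 98 minutes of slack.

98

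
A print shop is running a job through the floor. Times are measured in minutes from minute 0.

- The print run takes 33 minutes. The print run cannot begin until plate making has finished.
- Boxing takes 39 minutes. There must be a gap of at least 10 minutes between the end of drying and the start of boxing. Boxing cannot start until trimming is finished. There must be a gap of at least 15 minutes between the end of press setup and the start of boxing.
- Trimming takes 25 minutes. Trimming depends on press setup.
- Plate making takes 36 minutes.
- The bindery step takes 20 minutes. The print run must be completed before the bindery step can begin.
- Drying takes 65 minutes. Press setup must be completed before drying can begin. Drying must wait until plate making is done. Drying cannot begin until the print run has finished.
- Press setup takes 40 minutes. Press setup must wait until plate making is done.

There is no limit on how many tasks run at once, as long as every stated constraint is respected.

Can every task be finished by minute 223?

Plate making can start immediately at minute 0; it finishes at minute 36.
The print run cannot begin until plate making (finishes minute 36). It runs from minute 36 to 36 + 33 = minute 69.
After the print run (finishes minute 69), the bindery step can start at minute 69 and finishes at minute 89.
Press setup cannot begin until plate making (finishes minute 36). It runs from minute 36 to 36 + 40 = minute 76.
Trimming waits on press setup (finishes minute 76), so it starts at minute 76 and finishes at 76 + 25 = minute 101.
Drying needs all of press setup (finishes minute 76); plate making (finishes minute 36); the print run (finishes minute 69). That puts its earliest start at minute 76; it finishes at 76 + 65 = minute 141.
Boxing has to wait for drying (finishes minute 141, plus 10-minute gap → minute 151); trimming (finishes minute 101); press setup (finishes minute 76, plus 15-minute gap → minute 91). The latest of these is minute 151, so boxing runs minute 151 to 151 + 39 = minute 190.
Every task is finished by minute 190, which is no later than the deadline of 223, so the schedule is feasible.

Yes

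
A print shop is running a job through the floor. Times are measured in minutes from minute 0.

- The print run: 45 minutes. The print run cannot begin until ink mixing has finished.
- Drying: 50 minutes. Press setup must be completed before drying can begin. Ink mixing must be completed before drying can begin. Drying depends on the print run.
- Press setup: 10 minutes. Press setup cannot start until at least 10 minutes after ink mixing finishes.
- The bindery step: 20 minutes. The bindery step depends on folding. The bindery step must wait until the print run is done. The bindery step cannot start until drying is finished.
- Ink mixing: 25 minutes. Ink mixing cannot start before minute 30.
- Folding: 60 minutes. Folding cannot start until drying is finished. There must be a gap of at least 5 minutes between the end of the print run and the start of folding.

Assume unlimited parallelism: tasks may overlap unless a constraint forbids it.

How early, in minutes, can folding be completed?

After its own release at minute 30, ink mixing can start at minute 30 and finishes at minute 55.
The print run waits on ink mixing (finishes minute 55), so it starts at minute 55 and finishes at 55 + 45 = minute 100.
After ink mixing (finishes minute 55, plus 10-minute gap → minute 65), press setup can start at minute 65 and finishes at minute 75.
Drying has to wait for press setup (finishes minute 75); ink mixing (finishes minute 55); the print run (finishes minute 100). The latest of these is minute 100, so drying runs minute 100 to 100 + 50 = minute 150.
For folding: drying (finishes minute 150); the print run (finishes minute 100, plus 5-minute gap → minute 105). Taking the maximum gives a start of minute 150, and it finishes at 150 + 60 = minute 210.

210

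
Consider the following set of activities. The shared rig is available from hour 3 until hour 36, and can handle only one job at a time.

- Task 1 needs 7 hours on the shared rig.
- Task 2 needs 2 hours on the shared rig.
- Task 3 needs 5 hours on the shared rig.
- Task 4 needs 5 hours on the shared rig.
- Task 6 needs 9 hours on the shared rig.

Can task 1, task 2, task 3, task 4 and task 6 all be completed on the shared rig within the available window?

Yes

The shared rig window is 36 − 3 = 33 hours.
Running back to back, the jobs need 7 + 2 + 5 + 5 + 9 = 28 hours on the shared rig.
Since 28 ≤ 33, they fit within the window.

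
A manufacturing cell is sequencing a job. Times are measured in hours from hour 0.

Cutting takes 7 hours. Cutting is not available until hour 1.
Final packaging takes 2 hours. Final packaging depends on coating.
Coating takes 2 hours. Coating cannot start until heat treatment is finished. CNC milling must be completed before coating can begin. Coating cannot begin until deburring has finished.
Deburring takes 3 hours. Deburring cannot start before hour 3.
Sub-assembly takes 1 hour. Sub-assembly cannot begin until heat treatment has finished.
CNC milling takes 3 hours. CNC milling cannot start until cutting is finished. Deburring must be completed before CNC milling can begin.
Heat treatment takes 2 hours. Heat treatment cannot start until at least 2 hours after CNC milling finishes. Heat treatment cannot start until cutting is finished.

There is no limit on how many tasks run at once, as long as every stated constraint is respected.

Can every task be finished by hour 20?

Yes

After its own release at hour 3, deburring can start at hour 3 and finishes at hour 6.
Cutting waits on its own release at hour 1, so it starts at hour 1 and finishes at 1 + 7 = hour 8.
CNC milling cannot start until cutting (finishes hour 8); deburring (finishes hour 6). The controlling bound is hour 8, so CNC milling finishes at 8 + 3 = hour 11.
For heat treatment: CNC milling (finishes hour 11, plus 2-hour gap → hour 13); cutting (finishes hour 8). Taking the maximum gives a start of hour 13, and it finishes at 13 + 2 = hour 15.
Sub-assembly waits on heat treatment (finishes hour 15), so it starts at hour 15 and finishes at 15 + 1 = hour 16.
Coating has to wait for heat treatment (finishes hour 15); CNC milling (finishes hour 11); deburring (finishes hour 6). The latest of these is hour 15, so coating runs hour 15 to 15 + 2 = hour 17.
Final packaging waits on coating (finishes hour 17), so it starts at hour 17 and finishes at 17 + 2 = hour 19.
Every task is finished by hour 19, which is no later than the deadline of 20, so the schedule is feasible.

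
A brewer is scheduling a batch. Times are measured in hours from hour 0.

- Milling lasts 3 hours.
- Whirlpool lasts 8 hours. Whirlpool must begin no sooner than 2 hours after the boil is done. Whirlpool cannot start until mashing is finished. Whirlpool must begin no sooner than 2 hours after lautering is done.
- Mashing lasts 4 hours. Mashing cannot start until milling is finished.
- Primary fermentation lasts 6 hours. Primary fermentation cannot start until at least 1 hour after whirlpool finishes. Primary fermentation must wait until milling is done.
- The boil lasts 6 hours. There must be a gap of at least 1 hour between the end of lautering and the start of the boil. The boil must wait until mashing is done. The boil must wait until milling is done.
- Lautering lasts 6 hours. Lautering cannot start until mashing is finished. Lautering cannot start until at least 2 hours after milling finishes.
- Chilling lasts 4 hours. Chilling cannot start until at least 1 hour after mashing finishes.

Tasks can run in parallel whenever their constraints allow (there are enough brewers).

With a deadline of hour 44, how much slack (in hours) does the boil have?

Milling has no prerequisites, so it starts at hour 0 and finishes at hour 3.
Mashing waits on milling (finishes hour 3), so it starts at hour 3 and finishes at 3 + 4 = hour 7.
Lautering cannot start until mashing (finishes hour 7); milling (finishes hour 3, plus 2-hour gap → hour 5). The controlling bound is hour 7, so lautering finishes at 7 + 6 = hour 13.
For the boil: lautering (finishes hour 13, plus 1-hour gap → hour 14); mashing (finishes hour 7); milling (finishes hour 3). Taking the maximum gives a start of hour 14, and it finishes at 14 + 6 = hour 20.

Working backward from the deadline:
Primary fermentation must finish by hour 44; it takes 6 hours, so it must start by 44 − 6 = hour 38.
Whirlpool has to be done before primary fermentation (must start by hour 38, minus 1-hour gap → hour 37). That means finishing by hour 37, i.e. starting by 37 − 8 = hour 29.
The boil has to be done before whirlpool (must start by hour 29, minus 2-hour gap → hour 27). That means finishing by hour 27, i.e. starting by 27 − 6 = hour 21.
So the boil can start as early as hour 14 and as late as hour 21, giving 21 − 14 = 7 hours of slack.

7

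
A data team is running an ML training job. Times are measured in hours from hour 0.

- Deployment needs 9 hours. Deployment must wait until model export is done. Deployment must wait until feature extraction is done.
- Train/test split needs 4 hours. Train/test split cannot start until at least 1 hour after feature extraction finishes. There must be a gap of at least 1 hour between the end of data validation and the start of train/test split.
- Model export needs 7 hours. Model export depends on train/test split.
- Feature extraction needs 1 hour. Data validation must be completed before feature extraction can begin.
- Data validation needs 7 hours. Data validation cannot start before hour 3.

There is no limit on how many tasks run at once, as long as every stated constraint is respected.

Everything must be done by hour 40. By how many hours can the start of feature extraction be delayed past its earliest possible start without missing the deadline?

8

After its own release at hour 3, data validation can start at hour 3 and finishes at hour 10.
After data validation (finishes hour 10), feature extraction can start at hour 10 and finishes at hour 11.

Working backward from the deadline:
To finish by hour 40, deployment (duration 9) must start no later than hour 31.
Model export has to be done before deployment (must start by hour 31). That means finishing by hour 31, i.e. starting by 31 − 7 = hour 24.
Train/test split feeds into model export (must start by hour 24); so train/test split must finish by hour 24 and therefore start by hour 20.
For feature extraction: train/test split (must start by hour 20, minus 1-hour gap → hour 19); deployment (must start by hour 31). The most restrictive is hour 19; with a 1-hour duration, feature extraction must start by hour 18.
So feature extraction can start as early as hour 10 and as late as hour 18, giving 18 − 10 = 8 hours of slack.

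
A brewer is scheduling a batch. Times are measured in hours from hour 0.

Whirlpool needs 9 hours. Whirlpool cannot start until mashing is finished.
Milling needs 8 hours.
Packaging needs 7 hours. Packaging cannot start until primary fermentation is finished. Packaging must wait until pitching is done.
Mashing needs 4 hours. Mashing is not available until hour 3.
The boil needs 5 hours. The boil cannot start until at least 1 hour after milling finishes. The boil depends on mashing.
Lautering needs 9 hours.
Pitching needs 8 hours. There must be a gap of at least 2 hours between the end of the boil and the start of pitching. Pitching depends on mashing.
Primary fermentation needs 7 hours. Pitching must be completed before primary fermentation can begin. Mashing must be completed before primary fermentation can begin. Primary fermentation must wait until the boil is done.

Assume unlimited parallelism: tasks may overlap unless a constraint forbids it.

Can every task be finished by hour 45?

Nothing blocks lautering, so it runs from hour 0 to hour 9.
After its own release at hour 3, mashing can start at hour 3 and finishes at hour 7.
Whirlpool waits on mashing (finishes hour 7), so it starts at hour 7 and finishes at 7 + 9 = hour 16.
Milling can start immediately at hour 0; it finishes at hour 8.
The boil cannot start until milling (finishes hour 8, plus 1-hour gap → hour 9); mashing (finishes hour 7). The controlling bound is hour 9, so the boil finishes at 9 + 5 = hour 14.
Pitching cannot start until the boil (finishes hour 14, plus 2-hour gap → hour 16); mashing (finishes hour 7). The controlling bound is hour 16, so pitching finishes at 16 + 8 = hour 24.
Primary fermentation needs all of pitching (finishes hour 24); mashing (finishes hour 7); the boil (finishes hour 14). That puts its earliest start at hour 24; it finishes at 24 + 7 = hour 31.
Packaging cannot start until primary fermentation (finishes hour 31); pitching (finishes hour 24). The controlling bound is hour 31, so packaging finishes at 31 + 7 = hour 38.
Every task is finished by hour 38, which is no later than the deadline of 45, so the schedule is feasible.

Yes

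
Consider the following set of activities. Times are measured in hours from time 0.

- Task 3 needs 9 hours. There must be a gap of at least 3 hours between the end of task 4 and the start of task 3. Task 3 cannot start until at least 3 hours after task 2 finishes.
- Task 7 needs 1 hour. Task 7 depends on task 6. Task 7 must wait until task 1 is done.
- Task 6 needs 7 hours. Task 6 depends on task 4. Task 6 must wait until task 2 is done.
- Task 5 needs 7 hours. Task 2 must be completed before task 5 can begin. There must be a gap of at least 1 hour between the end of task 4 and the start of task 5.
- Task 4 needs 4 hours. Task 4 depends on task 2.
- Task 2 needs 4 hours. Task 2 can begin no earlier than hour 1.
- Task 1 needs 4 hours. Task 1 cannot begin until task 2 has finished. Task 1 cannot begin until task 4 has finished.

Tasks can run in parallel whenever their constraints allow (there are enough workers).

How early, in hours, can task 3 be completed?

Task 2 cannot begin until its own release at hour 1. It runs from hour 1 to 1 + 4 = hour 5.
After task 2 (finishes hour 5), task 4 can start at hour 5 and finishes at hour 9.
Task 3 needs all of task 4 (finishes hour 9, plus 3-hour gap → hour 12); task 2 (finishes hour 5, plus 3-hour gap → hour 8). That puts its earliest start at hour 12; it finishes at 12 + 9 = hour 21.

21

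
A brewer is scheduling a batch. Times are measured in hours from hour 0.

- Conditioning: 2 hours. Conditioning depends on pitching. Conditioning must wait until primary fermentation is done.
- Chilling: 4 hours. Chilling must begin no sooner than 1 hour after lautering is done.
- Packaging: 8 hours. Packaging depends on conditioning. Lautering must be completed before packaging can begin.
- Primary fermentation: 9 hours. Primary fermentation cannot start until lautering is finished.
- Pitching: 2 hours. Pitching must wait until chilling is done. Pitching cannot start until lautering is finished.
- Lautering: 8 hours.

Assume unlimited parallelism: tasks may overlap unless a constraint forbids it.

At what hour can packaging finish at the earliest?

Lautering has no prerequisites, so it starts at hour 0 and finishes at hour 8.
Primary fermentation waits on lautering (finishes hour 8), so it starts at hour 8 and finishes at 8 + 9 = hour 17.
Chilling waits on lautering (finishes hour 8, plus 1-hour gap → hour 9), so it starts at hour 9 and finishes at 9 + 4 = hour 13.
For pitching: chilling (finishes hour 13); lautering (finishes hour 8). Taking the maximum gives a start of hour 13, and it finishes at 13 + 2 = hour 15.
For conditioning: pitching (finishes hour 15); primary fermentation (finishes hour 17). Taking the maximum gives a start of hour 17, and it finishes at 17 + 2 = hour 19.
Packaging needs all of conditioning (finishes hour 19); lautering (finishes hour 8). That puts its earliest start at hour 19; it finishes at 19 + 8 = hour 27.

27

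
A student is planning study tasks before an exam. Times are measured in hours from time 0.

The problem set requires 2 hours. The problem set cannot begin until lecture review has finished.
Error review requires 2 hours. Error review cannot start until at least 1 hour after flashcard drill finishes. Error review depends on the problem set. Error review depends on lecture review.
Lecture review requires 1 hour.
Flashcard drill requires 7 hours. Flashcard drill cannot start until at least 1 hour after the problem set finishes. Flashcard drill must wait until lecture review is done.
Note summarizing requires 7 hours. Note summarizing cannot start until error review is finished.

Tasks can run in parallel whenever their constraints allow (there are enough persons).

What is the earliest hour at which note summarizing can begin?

14

Lecture review can start immediately at hour 0; it finishes at hour 1.
The problem set waits on lecture review (finishes hour 1), so it starts at hour 1 and finishes at 1 + 2 = hour 3.
Flashcard drill has to wait for the problem set (finishes hour 3, plus 1-hour gap → hour 4); lecture review (finishes hour 1). The latest of these is hour 4, so flashcard drill runs hour 4 to 4 + 7 = hour 11.
For error review: flashcard drill (finishes hour 11, plus 1-hour gap → hour 12); the problem set (finishes hour 3); lecture review (finishes hour 1). Taking the maximum gives a start of hour 12, and it finishes at 12 + 2 = hour 14.
Note summarizing waits on error review (finishes hour 14), so the earliest it can start is hour 14.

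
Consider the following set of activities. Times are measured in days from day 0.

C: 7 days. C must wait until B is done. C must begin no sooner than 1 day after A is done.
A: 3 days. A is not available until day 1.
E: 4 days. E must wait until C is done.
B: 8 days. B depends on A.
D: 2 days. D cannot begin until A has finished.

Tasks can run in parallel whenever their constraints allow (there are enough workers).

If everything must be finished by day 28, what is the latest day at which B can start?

Nothing follows E; the deadline of day 28 is its only limit. It must start by 28 − 4 = day 24.
C feeds into E (must start by day 24); so C must finish by day 24 and therefore start by day 17.
B must finish before C (must start by day 17). With an 8-day duration, B must start by 17 − 8 = day 9.

9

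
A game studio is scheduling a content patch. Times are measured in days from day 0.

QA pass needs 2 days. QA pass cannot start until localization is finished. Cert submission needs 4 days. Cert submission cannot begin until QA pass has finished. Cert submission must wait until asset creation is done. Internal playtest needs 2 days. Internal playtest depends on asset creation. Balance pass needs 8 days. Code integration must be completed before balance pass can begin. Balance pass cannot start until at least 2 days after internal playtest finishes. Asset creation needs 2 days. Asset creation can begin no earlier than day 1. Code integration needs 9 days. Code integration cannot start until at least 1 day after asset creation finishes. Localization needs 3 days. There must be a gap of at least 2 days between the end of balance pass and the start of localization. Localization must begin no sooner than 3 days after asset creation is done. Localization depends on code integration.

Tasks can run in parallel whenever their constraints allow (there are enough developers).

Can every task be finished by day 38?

After its own release at day 1, asset creation can start at day 1 and finishes at day 3.
Internal playtest cannot begin until asset creation (finishes day 3). It runs from day 3 to 3 + 2 = day 5.
After asset creation (finishes day 3, plus 1-day gap → day 4), code integration can start at day 4 and finishes at day 13.
For balance pass: code integration (finishes day 13); internal playtest (finishes day 5, plus 2-day gap → day 7). Taking the maximum gives a start of day 13, and it finishes at 13 + 8 = day 21.
Localization cannot start until balance pass (finishes day 21, plus 2-day gap → day 23); asset creation (finishes day 3, plus 3-day gap → day 6); code integration (finishes day 13). The controlling bound is day 23, so localization finishes at 23 + 3 = day 26.
QA pass cannot begin until localization (finishes day 26). It runs from day 26 to 26 + 2 = day 28.
Cert submission needs all of QA pass (finishes day 28); asset creation (finishes day 3). That puts its earliest start at day 28; it finishes at 28 + 4 = day 32.
Every task is finished by day 32, which is no later than the deadline of 38, so the schedule is feasible.

Yes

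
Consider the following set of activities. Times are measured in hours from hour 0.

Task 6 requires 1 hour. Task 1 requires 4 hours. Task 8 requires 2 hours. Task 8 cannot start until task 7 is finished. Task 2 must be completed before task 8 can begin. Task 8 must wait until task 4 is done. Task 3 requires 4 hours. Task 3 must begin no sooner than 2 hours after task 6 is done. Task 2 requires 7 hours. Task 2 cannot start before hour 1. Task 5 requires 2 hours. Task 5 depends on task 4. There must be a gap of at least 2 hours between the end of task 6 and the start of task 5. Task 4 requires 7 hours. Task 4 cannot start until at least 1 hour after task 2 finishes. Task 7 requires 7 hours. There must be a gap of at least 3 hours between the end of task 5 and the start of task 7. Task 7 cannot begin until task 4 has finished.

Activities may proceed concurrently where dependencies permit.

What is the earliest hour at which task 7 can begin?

21

Nothing blocks task 6, so it runs from hour 0 to hour 1.
Task 2 waits on its own release at hour 1, so it starts at hour 1 and finishes at 1 + 7 = hour 8.
Task 4 waits on task 2 (finishes hour 8, plus 1-hour gap → hour 9), so it starts at hour 9 and finishes at 9 + 7 = hour 16.
Task 5 needs all of task 4 (finishes hour 16); task 6 (finishes hour 1, plus 2-hour gap → hour 3). That puts its earliest start at hour 16; it finishes at 16 + 2 = hour 18.
Task 7 waits on task 5 (finishes hour 18, plus 3-hour gap → hour 21); task 4 (finishes hour 16). The latest of these is hour 21, which is the earliest task 7 can start.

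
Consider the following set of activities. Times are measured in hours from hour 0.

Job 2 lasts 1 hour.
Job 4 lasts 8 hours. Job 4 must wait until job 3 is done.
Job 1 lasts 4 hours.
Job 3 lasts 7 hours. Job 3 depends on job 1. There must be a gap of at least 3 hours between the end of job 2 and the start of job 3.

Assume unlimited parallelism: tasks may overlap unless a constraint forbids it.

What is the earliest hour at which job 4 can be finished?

Nothing blocks job 2, so it runs from hour 0 to hour 1.
Job 1 can start immediately at hour 0; it finishes at hour 4.
Job 3 needs all of job 1 (finishes hour 4); job 2 (finishes hour 1, plus 3-hour gap → hour 4). That puts its earliest start at hour 4; it finishes at 4 + 7 = hour 11.
Job 4 waits on job 3 (finishes hour 11), so it starts at hour 11 and finishes at 11 + 8 = hour 19.

19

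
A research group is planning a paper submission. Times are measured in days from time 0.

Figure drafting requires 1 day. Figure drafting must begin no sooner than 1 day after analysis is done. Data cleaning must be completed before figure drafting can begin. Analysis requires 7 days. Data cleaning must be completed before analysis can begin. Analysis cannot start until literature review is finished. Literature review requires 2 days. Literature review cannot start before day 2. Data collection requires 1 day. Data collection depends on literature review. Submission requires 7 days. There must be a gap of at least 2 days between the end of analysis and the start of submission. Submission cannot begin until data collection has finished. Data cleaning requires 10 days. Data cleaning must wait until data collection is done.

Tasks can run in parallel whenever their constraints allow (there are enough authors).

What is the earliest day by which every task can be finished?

Literature review waits on its own release at day 2, so it starts at day 2 and finishes at 2 + 2 = day 4.
Data collection cannot begin until literature review (finishes day 4). It runs from day 4 to 4 + 1 = day 5.
After data collection (finishes day 5), data cleaning can start at day 5 and finishes at day 15.
Analysis needs all of data cleaning (finishes day 15); literature review (finishes day 4). That puts its earliest start at day 15; it finishes at 15 + 7 = day 22.
Submission needs all of analysis (finishes day 22, plus 2-day gap → day 24); data collection (finishes day 5). That puts its earliest start at day 24; it finishes at 24 + 7 = day 31.
Figure drafting needs all of analysis (finishes day 22, plus 1-day gap → day 23); data cleaning (finishes day 15). That puts its earliest start at day 23; it finishes at 23 + 1 = day 24.
All tasks are finished once the last one completes. Finish times: Literature review at 4, Data collection at 5, Data cleaning at 15, Analysis at 22, Figure drafting at 24, Submission at 31. The latest is day 31.

31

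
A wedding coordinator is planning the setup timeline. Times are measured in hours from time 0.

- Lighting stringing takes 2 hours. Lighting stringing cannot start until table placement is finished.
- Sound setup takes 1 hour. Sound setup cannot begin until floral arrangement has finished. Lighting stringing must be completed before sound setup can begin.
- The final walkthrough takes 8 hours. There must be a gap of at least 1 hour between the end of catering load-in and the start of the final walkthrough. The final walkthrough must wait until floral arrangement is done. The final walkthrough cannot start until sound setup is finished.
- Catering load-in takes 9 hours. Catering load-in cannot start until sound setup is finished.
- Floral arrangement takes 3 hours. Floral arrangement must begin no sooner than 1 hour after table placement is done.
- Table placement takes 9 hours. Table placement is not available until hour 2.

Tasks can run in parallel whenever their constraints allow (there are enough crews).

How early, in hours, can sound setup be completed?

16

After its own release at hour 2, table placement can start at hour 2 and finishes at hour 11.
Lighting stringing waits on table placement (finishes hour 11), so it starts at hour 11 and finishes at 11 + 2 = hour 13.
Floral arrangement waits on table placement (finishes hour 11, plus 1-hour gap → hour 12), so it starts at hour 12 and finishes at 12 + 3 = hour 15.
Sound setup cannot start until floral arrangement (finishes hour 15); lighting stringing (finishes hour 13). The controlling bound is hour 15, so sound setup finishes at 15 + 1 = hour 16.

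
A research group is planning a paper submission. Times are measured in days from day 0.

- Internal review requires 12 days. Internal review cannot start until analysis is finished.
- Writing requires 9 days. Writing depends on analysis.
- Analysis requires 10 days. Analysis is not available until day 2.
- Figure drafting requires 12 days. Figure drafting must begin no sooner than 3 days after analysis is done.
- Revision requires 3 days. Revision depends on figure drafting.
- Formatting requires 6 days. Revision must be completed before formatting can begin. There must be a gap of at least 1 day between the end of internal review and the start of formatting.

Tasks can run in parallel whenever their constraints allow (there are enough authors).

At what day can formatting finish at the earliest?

Analysis cannot begin until its own release at day 2. It runs from day 2 to 2 + 10 = day 12.
Internal review waits on analysis (finishes day 12), so it starts at day 12 and finishes at 12 + 12 = day 24.
Figure drafting waits on analysis (finishes day 12, plus 3-day gap → day 15), so it starts at day 15 and finishes at 15 + 12 = day 27.
Revision waits on figure drafting (finishes day 27), so it starts at day 27 and finishes at 27 + 3 = day 30.
For formatting: revision (finishes day 30); internal review (finishes day 24, plus 1-day gap → day 25). Taking the maximum gives a start of day 30, and it finishes at 30 + 6 = day 36.

36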